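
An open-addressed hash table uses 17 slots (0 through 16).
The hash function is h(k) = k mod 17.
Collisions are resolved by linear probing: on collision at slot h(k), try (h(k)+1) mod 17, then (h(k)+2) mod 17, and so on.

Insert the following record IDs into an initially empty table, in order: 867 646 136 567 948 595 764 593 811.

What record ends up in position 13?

948

Insert 867: h=0, slot 0 empty => index 0.
Insert 646: h=0, slot 0 occupied => index 1.
Insert 136: h=0, slots 0,1 occupied => index 2.
Insert 567: h=6, slot 6 empty => index 6.
Insert 948: h=13, slot 13 empty => index 13.
Insert 595: h=0, slots 0,1,2 occupied => index 3.
Insert 764: h=16, slot 16 empty => index 16.
Insert 593: h=15, slot 15 empty => index 15.
Insert 811: h=12, slot 12 empty => index 12.
Table: [867, 646, 136, 595, ∅, ∅, 567, ∅, ∅, ∅, ∅, ∅, 811, 948, ∅, 593, 764]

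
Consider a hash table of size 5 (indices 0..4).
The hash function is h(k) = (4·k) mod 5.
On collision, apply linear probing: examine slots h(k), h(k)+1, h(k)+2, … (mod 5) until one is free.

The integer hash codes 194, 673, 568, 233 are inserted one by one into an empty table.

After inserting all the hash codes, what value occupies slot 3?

194: h=1 => slot 1
673: h=2 => slot 2
568: h=2, probe 2,3 => slot 3
233: h=2, probe 2,3,4 => slot 4
Table: [_, 194, 673, 568, 233]

568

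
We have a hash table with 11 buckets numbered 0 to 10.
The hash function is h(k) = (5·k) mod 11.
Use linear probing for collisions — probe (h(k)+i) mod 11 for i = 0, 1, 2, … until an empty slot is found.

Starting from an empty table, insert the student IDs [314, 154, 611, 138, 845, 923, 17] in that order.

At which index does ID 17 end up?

2

Insert 314: h=8, slot 8 empty → index 8.
Insert 154: h=0, slot 0 empty → index 0.
Insert 611: h=8, slot 8 occupied → index 9.
Insert 138: h=8, slots 8,9 occupied → index 10.
Insert 845: h=1, slot 1 empty → index 1.
Insert 923: h=6, slot 6 empty → index 6.
Insert 17: h=8, slots 8,9,10,0,1 occupied → index 2.
Table: [154, 845, 17, ., ., ., 923, ., 314, 611, 138]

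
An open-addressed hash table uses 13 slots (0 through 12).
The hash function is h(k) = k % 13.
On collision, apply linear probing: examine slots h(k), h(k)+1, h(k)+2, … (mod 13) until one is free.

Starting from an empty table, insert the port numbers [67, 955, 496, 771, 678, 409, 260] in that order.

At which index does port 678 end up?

5

67 hashes to 2; slot 2 is free → place at 2.
955 hashes to 6; slot 6 is free → place at 6.
496 hashes to 2; 2 taken → place at 3.
771 hashes to 4; slot 4 is free → place at 4.
678 hashes to 2; 2,3,4 taken → place at 5.
409 hashes to 6; 6 taken → place at 7.
260 hashes to 0; slot 0 is free → place at 0.
Table: [260, ∅, 67, 496, 771, 678, 955, 409, ∅, ∅, ∅, ∅, ∅]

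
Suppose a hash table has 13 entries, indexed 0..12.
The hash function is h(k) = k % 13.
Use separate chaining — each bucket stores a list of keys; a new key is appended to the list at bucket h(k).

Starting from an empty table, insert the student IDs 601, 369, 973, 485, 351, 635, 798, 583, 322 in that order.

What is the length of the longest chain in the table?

3

601 → bucket 3
369 → bucket 5
973 → bucket 11
485 → bucket 4
351 → bucket 0
635 → bucket 11 (collision)
798 → bucket 5 (collision)
583 → bucket 11 (collision)
322 → bucket 10
Final buckets:
0: 351
1: .
2: .
3: 601
4: 485
5: 369 -> 798
6: .
7: .
8: .
9: .
10: 322
11: 973 -> 635 -> 583
12: .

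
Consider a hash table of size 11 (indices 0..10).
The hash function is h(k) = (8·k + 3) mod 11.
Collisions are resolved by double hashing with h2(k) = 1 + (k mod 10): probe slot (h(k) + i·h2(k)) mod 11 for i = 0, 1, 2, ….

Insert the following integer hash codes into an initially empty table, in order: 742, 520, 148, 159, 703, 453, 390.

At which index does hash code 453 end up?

742 hashes to 10; slot 10 is free -> place at 10.
520 hashes to 5; slot 5 is free -> place at 5.
148 hashes to 10, h2=9; 10 taken -> place at 8.
159 hashes to 10, h2=10; 10 taken -> place at 9.
703 hashes to 6; slot 6 is free -> place at 6.
453 hashes to 8, h2=4; 8 taken -> place at 1.
390 hashes to 10, h2=1; 10 taken -> place at 0.
Table: [390, 453, —, —, —, 520, 703, —, 148, 159, 742]

1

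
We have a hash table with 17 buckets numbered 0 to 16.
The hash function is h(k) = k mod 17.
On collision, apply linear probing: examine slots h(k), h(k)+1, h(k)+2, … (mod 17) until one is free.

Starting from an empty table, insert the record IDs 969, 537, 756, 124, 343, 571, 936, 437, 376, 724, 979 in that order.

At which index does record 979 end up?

969 hashes to 0; slot 0 is free → place at 0.
537 hashes to 10; slot 10 is free → place at 10.
756 hashes to 8; slot 8 is free → place at 8.
124 hashes to 5; slot 5 is free → place at 5.
343 hashes to 3; slot 3 is free → place at 3.
571 hashes to 10; 10 taken → place at 11.
936 hashes to 1; slot 1 is free → place at 1.
437 hashes to 12; slot 12 is free → place at 12.
376 hashes to 2; slot 2 is free → place at 2.
724 hashes to 10; 10,11,12 taken → place at 13.
979 hashes to 10; 10,11,12,13 taken → place at 14.
Table: [969, 936, 376, 343, ∅, 124, ∅, ∅, 756, ∅, 537, 571, 437, 724, 979, ∅, ∅]

14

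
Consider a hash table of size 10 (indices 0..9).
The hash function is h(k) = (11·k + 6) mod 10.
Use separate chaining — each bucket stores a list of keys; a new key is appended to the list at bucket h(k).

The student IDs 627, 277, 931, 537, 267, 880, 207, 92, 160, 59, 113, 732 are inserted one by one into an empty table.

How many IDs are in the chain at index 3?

5

627 -> bucket 3
277 -> bucket 3 (collision)
931 -> bucket 7
537 -> bucket 3 (collision)
267 -> bucket 3 (collision)
880 -> bucket 6
207 -> bucket 3 (collision)
92 -> bucket 8
160 -> bucket 6 (collision)
59 -> bucket 5
113 -> bucket 9
732 -> bucket 8 (collision)
Final buckets:
0: ∅
1: ∅
2: ∅
3: 627 -> 277 -> 537 -> 267 -> 207
4: ∅
5: 59
6: 880 -> 160
7: 931
8: 92 -> 732
9: 113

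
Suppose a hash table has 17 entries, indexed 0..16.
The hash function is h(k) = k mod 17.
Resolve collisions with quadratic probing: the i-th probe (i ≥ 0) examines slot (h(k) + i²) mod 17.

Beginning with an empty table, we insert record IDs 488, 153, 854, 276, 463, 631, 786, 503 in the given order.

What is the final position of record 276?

488 hashes to 12; slot 12 is free → place at 12.
153 hashes to 0; slot 0 is free → place at 0.
854 hashes to 4; slot 4 is free → place at 4.
276 hashes to 4; 4 taken → place at 5.
463 hashes to 4; 4,5 taken → place at 8.
631 hashes to 2; slot 2 is free → place at 2.
786 hashes to 4; 4,5,8 taken → place at 13.
503 hashes to 10; slot 10 is free → place at 10.
Table: [153, —, 631, —, 854, 276, —, —, 463, —, 503, —, 488, 786, —, —, —]

5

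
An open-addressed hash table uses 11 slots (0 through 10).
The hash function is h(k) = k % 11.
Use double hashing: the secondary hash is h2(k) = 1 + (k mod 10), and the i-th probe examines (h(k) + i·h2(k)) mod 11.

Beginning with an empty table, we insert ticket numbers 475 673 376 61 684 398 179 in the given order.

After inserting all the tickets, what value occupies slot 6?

673

Insert 475: h=2, slot 2 empty => index 2.
Insert 673: h=2, h2=4, slot 2 occupied => index 6.
Insert 376: h=2, h2=7, slot 2 occupied => index 9.
Insert 61: h=6, h2=2, slot 6 occupied => index 8.
Insert 684: h=2, h2=5, slot 2 occupied => index 7.
Insert 398: h=2, h2=9, slot 2 occupied => index 0.
Insert 179: h=3, slot 3 empty => index 3.
Table: [398, —, 475, 179, —, —, 673, 684, 61, 376, —]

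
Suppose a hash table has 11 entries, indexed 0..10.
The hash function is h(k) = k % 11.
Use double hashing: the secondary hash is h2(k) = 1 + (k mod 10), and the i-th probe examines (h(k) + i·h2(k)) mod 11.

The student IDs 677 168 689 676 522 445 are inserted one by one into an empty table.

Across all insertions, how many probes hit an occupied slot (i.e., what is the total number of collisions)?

2

Insert 677: h=6, slot 6 empty → index 6.
Insert 168: h=3, slot 3 empty → index 3.
Insert 689: h=7, slot 7 empty → index 7.
Insert 676: h=5, slot 5 empty → index 5.
Insert 522: h=5, h2=3, slot 5 occupied → index 8.
Insert 445: h=5, h2=6, slot 5 occupied → index 0.
Table: [445, -, -, 168, -, 676, 677, 689, 522, -, -]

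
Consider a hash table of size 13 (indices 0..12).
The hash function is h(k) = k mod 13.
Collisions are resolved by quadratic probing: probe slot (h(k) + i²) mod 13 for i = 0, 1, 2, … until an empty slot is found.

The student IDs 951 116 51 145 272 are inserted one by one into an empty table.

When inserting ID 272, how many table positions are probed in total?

4

951: h=2 → slot 2
116: h=12 → slot 12
51: h=12, probe 12,0 → slot 0
145: h=2, probe 2,3 → slot 3
272: h=12, probe 12,0,3,8 → slot 8
Table: [51, ., 951, 145, ., ., ., ., 272, ., ., ., 116]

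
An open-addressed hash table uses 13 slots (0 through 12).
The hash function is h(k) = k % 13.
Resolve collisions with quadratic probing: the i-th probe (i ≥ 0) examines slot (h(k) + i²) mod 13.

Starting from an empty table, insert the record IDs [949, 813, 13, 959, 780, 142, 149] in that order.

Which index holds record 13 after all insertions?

1

949 hashes to 0; slot 0 is free -> place at 0.
813 hashes to 7; slot 7 is free -> place at 7.
13 hashes to 0; 0 taken -> place at 1.
959 hashes to 10; slot 10 is free -> place at 10.
780 hashes to 0; 0,1 taken -> place at 4.
142 hashes to 12; slot 12 is free -> place at 12.
149 hashes to 6; slot 6 is free -> place at 6.
Table: [949, 13, —, —, 780, —, 149, 813, —, —, 959, —, 142]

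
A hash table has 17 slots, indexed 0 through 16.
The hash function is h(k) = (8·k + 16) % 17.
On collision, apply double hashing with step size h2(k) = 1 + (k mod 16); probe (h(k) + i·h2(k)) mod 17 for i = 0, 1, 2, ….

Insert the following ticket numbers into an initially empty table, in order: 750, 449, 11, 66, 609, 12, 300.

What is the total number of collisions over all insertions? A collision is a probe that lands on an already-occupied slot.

2

750: h=15 -> slot 15
449: h=4 -> slot 4
11: h=2 -> slot 2
66: h=0 -> slot 0
609: h=9 -> slot 9
12: h=10 -> slot 10
300: h=2, h2=13, probe 2,15,11 -> slot 11
Table: [66, —, 11, —, 449, —, —, —, —, 609, 12, 300, —, —, —, 750, —]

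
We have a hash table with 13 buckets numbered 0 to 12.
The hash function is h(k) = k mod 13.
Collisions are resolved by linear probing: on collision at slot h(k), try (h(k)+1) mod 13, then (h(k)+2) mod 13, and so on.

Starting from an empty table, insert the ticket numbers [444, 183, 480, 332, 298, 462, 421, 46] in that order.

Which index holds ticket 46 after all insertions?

9

Insert 444: h=2, slot 2 empty => index 2.
Insert 183: h=1, slot 1 empty => index 1.
Insert 480: h=12, slot 12 empty => index 12.
Insert 332: h=7, slot 7 empty => index 7.
Insert 298: h=12, slot 12 occupied => index 0.
Insert 462: h=7, slot 7 occupied => index 8.
Insert 421: h=5, slot 5 empty => index 5.
Insert 46: h=7, slots 7,8 occupied => index 9.
Table: [298, 183, 444, _, _, 421, _, 332, 462, 46, _, _, 480]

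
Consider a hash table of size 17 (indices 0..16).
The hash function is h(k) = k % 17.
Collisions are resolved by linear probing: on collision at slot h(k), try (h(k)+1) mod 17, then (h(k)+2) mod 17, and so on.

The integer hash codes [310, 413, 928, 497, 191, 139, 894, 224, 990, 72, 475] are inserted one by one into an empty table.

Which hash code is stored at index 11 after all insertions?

Insert 310: h=4, slot 4 empty → index 4.
Insert 413: h=5, slot 5 empty → index 5.
Insert 928: h=10, slot 10 empty → index 10.
Insert 497: h=4, slots 4,5 occupied → index 6.
Insert 191: h=4, slots 4,5,6 occupied → index 7.
Insert 139: h=3, slot 3 empty → index 3.
Insert 894: h=10, slot 10 occupied → index 11.
Insert 224: h=3, slots 3,4,5,6,7 occupied → index 8.
Insert 990: h=4, slots 4,5,6,7,8 occupied → index 9.
Insert 72: h=4, slots 4,5,6,7,8,9,10,11 occupied → index 12.
Insert 475: h=16, slot 16 empty → index 16.
Table: [., ., ., 139, 310, 413, 497, 191, 224, 990, 928, 894, 72, ., ., ., 475]

894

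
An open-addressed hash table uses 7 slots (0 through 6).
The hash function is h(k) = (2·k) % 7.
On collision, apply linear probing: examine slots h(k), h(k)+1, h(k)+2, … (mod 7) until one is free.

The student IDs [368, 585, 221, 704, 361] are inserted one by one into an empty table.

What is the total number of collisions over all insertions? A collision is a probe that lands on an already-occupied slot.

Insert 368: h=1, slot 1 empty -> index 1.
Insert 585: h=1, slot 1 occupied -> index 2.
Insert 221: h=1, slots 1,2 occupied -> index 3.
Insert 704: h=1, slots 1,2,3 occupied -> index 4.
Insert 361: h=1, slots 1,2,3,4 occupied -> index 5.
Table: [∅, 368, 585, 221, 704, 361, ∅]

10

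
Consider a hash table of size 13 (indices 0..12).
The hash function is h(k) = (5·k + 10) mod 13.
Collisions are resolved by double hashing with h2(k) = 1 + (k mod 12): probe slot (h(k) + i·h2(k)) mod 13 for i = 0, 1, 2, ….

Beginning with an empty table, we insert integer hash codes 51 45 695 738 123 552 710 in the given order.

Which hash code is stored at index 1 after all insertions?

51 hashes to 5; slot 5 is free -> place at 5.
45 hashes to 1; slot 1 is free -> place at 1.
695 hashes to 1, h2=12; 1 taken -> place at 0.
738 hashes to 8; slot 8 is free -> place at 8.
123 hashes to 1, h2=4; 1,5 taken -> place at 9.
552 hashes to 1, h2=1; 1 taken -> place at 2.
710 hashes to 11; slot 11 is free -> place at 11.
Table: [695, 45, 552, -, -, 51, -, -, 738, 123, -, 710, -]

45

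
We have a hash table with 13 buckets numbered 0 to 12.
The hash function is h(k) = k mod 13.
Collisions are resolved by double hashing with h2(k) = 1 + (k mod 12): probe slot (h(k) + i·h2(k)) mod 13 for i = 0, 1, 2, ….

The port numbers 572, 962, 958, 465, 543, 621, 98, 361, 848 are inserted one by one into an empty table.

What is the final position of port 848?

8

572: h=0 -> slot 0
962: h=0, h2=3, probe 0,3 -> slot 3
958: h=9 -> slot 9
465: h=10 -> slot 10
543: h=10, h2=4, probe 10,1 -> slot 1
621: h=10, h2=10, probe 10,7 -> slot 7
98: h=7, h2=3, probe 7,10,0,3,6 -> slot 6
361: h=10, h2=2, probe 10,12 -> slot 12
848: h=3, h2=9, probe 3,12,8 -> slot 8
Table: [572, 543, _, 962, _, _, 98, 621, 848, 958, 465, _, 361]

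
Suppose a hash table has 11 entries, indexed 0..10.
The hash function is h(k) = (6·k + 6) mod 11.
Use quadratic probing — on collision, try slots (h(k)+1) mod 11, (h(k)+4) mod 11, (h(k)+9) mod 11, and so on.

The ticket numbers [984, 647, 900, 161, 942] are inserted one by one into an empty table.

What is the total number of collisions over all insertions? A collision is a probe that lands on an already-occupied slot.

984 hashes to 3; slot 3 is free → place at 3.
647 hashes to 5; slot 5 is free → place at 5.
900 hashes to 5; 5 taken → place at 6.
161 hashes to 4; slot 4 is free → place at 4.
942 hashes to 4; 4,5 taken → place at 8.
Table: [—, —, —, 984, 161, 647, 900, —, 942, —, —]

3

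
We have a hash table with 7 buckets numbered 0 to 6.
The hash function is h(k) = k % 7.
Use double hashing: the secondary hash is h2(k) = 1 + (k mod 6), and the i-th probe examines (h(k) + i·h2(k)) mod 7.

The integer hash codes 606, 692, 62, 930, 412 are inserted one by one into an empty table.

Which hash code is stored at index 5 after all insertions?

412

606: h=4 => slot 4
692: h=6 => slot 6
62: h=6, h2=3, probe 6,2 => slot 2
930: h=6, h2=1, probe 6,0 => slot 0
412: h=6, h2=5, probe 6,4,2,0,5 => slot 5
Table: [930, —, 62, —, 606, 412, 692]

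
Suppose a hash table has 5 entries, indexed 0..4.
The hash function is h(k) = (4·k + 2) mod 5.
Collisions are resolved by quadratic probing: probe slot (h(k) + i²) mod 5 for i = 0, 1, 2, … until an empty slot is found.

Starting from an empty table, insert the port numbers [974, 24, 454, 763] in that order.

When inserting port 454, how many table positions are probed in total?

974: h=3 => slot 3
24: h=3, probe 3,4 => slot 4
454: h=3, probe 3,4,2 => slot 2
763: h=4, probe 4,0 => slot 0
Table: [763, _, 454, 974, 24]

3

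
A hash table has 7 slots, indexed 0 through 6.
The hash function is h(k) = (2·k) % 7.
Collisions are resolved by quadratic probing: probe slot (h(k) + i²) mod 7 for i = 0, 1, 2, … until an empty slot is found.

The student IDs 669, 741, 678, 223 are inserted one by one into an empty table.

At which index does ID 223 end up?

669: h=1 => slot 1
741: h=5 => slot 5
678: h=5, probe 5,6 => slot 6
223: h=5, probe 5,6,2 => slot 2
Table: [∅, 669, 223, ∅, ∅, 741, 678]

2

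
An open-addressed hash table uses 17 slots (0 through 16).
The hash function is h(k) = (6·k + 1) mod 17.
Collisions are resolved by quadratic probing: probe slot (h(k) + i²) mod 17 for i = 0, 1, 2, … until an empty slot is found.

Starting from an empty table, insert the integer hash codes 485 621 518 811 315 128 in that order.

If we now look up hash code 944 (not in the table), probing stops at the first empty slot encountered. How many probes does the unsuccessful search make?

5

Insert 485: h=4, slot 4 empty -> index 4.
Insert 621: h=4, slot 4 occupied -> index 5.
Insert 518: h=15, slot 15 empty -> index 15.
Insert 811: h=5, slot 5 occupied -> index 6.
Insert 315: h=4, slots 4,5 occupied -> index 8.
Insert 128: h=4, slots 4,5,8 occupied -> index 13.
Table: [., ., ., ., 485, 621, 811, ., 315, ., ., ., ., 128, ., 518, .]
Lookup 944: h=4, probe 4,5,8,13,3 → slot 3 empty, not found.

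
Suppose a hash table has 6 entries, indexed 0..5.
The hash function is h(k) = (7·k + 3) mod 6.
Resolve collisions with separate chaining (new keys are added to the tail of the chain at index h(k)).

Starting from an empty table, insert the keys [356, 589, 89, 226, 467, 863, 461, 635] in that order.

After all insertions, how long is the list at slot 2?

356 -> bucket 5
589 -> bucket 4
89 -> bucket 2
226 -> bucket 1
467 -> bucket 2 (collision)
863 -> bucket 2 (collision)
461 -> bucket 2 (collision)
635 -> bucket 2 (collision)
Final buckets:
0: _
1: 226
2: 89 -> 467 -> 863 -> 461 -> 635
3: _
4: 589
5: 356

5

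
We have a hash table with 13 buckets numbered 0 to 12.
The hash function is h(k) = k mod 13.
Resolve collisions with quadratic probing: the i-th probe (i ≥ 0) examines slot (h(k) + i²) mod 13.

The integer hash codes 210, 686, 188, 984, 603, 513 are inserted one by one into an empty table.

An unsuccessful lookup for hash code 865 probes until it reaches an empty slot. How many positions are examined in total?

Insert 210: h=2, slot 2 empty → index 2.
Insert 686: h=10, slot 10 empty → index 10.
Insert 188: h=6, slot 6 empty → index 6.
Insert 984: h=9, slot 9 empty → index 9.
Insert 603: h=5, slot 5 empty → index 5.
Insert 513: h=6, slot 6 occupied → index 7.
Table: [_, _, 210, _, _, 603, 188, 513, _, 984, 686, _, _]
Lookup 865: h=7, probe 7,8 → slot 8 empty, not found.

2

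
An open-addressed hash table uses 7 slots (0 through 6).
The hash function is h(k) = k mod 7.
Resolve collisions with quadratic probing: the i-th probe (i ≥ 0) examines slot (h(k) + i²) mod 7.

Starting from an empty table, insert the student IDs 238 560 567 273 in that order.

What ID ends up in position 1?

560

238 hashes to 0; slot 0 is free → place at 0.
560 hashes to 0; 0 taken → place at 1.
567 hashes to 0; 0,1 taken → place at 4.
273 hashes to 0; 0,1,4 taken → place at 2.
Table: [238, 560, 273, ., 567, ., .]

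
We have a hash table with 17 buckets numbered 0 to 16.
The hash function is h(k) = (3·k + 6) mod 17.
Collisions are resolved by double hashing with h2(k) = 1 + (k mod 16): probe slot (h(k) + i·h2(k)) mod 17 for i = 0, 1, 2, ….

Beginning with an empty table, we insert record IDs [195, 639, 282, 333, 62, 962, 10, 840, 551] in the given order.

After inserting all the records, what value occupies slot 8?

195: h=13 → slot 13
639: h=2 → slot 2
282: h=2, h2=11, probe 2,13,7 → slot 7
333: h=2, h2=14, probe 2,16 → slot 16
62: h=5 → slot 5
962: h=2, h2=3, probe 2,5,8 → slot 8
10: h=2, h2=11, probe 2,13,7,1 → slot 1
840: h=10 → slot 10
551: h=10, h2=8, probe 10,1,9 → slot 9
Table: [_, 10, 639, _, _, 62, _, 282, 962, 551, 840, _, _, 195, _, _, 333]

962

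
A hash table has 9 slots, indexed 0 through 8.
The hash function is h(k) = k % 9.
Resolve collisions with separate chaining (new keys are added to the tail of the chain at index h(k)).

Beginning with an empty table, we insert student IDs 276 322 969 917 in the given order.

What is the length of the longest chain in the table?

2

Insert 276: h=6, bucket 6 empty -> new chain.
Insert 322: h=7, bucket 7 empty -> new chain.
Insert 969: h=6, bucket 6 nonempty -> append to chain.
Insert 917: h=8, bucket 8 empty -> new chain.
Final buckets:
0: ∅
1: ∅
2: ∅
3: ∅
4: ∅
5: ∅
6: 276 -> 969
7: 322
8: 917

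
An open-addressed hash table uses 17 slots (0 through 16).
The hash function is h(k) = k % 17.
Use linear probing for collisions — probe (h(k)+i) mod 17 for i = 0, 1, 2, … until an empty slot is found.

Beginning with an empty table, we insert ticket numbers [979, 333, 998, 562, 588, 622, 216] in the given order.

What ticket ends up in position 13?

Insert 979: h=10, slot 10 empty -> index 10.
Insert 333: h=10, slot 10 occupied -> index 11.
Insert 998: h=12, slot 12 empty -> index 12.
Insert 562: h=1, slot 1 empty -> index 1.
Insert 588: h=10, slots 10,11,12 occupied -> index 13.
Insert 622: h=10, slots 10,11,12,13 occupied -> index 14.
Insert 216: h=12, slots 12,13,14 occupied -> index 15.
Table: [_, 562, _, _, _, _, _, _, _, _, 979, 333, 998, 588, 622, 216, _]

588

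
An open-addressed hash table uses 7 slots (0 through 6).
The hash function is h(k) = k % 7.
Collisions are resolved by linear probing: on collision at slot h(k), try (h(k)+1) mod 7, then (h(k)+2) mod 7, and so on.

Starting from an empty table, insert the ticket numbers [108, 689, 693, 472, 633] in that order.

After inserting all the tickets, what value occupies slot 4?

108: h=3 => slot 3
689: h=3, probe 3,4 => slot 4
693: h=0 => slot 0
472: h=3, probe 3,4,5 => slot 5
633: h=3, probe 3,4,5,6 => slot 6
Table: [693, _, _, 108, 689, 472, 633]

689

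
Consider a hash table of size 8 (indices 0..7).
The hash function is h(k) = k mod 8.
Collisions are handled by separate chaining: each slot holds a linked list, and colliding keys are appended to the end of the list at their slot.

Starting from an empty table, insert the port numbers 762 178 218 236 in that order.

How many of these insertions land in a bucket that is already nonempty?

2

Insert 762: h=2, bucket 2 empty → new chain.
Insert 178: h=2, bucket 2 nonempty → append to chain.
Insert 218: h=2, bucket 2 nonempty → append to chain.
Insert 236: h=4, bucket 4 empty → new chain.
Final buckets:
0: —
1: —
2: 762 -> 178 -> 218
3: —
4: 236
5: —
6: —
7: —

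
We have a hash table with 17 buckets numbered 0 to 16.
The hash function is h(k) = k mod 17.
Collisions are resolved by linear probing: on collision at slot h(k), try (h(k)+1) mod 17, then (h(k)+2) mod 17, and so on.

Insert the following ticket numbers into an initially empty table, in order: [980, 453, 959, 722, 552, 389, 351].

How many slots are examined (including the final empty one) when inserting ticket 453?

2

Insert 980: h=11, slot 11 empty -> index 11.
Insert 453: h=11, slot 11 occupied -> index 12.
Insert 959: h=7, slot 7 empty -> index 7.
Insert 722: h=8, slot 8 empty -> index 8.
Insert 552: h=8, slot 8 occupied -> index 9.
Insert 389: h=15, slot 15 empty -> index 15.
Insert 351: h=11, slots 11,12 occupied -> index 13.
Table: [., ., ., ., ., ., ., 959, 722, 552, ., 980, 453, 351, ., 389, .]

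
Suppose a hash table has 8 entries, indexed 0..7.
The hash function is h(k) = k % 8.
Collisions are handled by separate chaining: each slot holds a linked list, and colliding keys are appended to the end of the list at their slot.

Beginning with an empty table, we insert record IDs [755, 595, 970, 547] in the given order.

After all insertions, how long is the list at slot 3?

3

755 → bucket 3
595 → bucket 3 (collision)
970 → bucket 2
547 → bucket 3 (collision)
Final buckets:
0: —
1: —
2: 970
3: 755 -> 595 -> 547
4: —
5: —
6: —
7: —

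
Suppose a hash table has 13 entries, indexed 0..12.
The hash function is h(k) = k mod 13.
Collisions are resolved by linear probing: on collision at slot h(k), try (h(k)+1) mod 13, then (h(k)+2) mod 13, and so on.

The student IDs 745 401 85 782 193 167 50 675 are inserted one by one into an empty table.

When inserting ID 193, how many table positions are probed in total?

745 hashes to 4; slot 4 is free => place at 4.
401 hashes to 11; slot 11 is free => place at 11.
85 hashes to 7; slot 7 is free => place at 7.
782 hashes to 2; slot 2 is free => place at 2.
193 hashes to 11; 11 taken => place at 12.
167 hashes to 11; 11,12 taken => place at 0.
50 hashes to 11; 11,12,0 taken => place at 1.
675 hashes to 12; 12,0,1,2 taken => place at 3.
Table: [167, 50, 782, 675, 745, _, _, 85, _, _, _, 401, 193]

2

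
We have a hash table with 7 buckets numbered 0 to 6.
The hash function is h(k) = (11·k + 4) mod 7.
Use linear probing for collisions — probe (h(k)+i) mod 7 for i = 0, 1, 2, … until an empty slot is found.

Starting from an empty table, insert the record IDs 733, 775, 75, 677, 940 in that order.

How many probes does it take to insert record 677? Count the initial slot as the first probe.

Insert 733: h=3, slot 3 empty -> index 3.
Insert 775: h=3, slot 3 occupied -> index 4.
Insert 75: h=3, slots 3,4 occupied -> index 5.
Insert 677: h=3, slots 3,4,5 occupied -> index 6.
Insert 940: h=5, slots 5,6 occupied -> index 0.
Table: [940, —, —, 733, 775, 75, 677]

4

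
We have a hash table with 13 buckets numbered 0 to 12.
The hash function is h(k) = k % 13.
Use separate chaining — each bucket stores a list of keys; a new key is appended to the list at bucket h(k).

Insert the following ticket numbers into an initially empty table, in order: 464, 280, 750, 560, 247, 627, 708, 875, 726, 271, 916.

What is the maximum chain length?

Insert 464: h=9, bucket 9 empty → new chain.
Insert 280: h=7, bucket 7 empty → new chain.
Insert 750: h=9, bucket 9 nonempty → append to chain.
Insert 560: h=1, bucket 1 empty → new chain.
Insert 247: h=0, bucket 0 empty → new chain.
Insert 627: h=3, bucket 3 empty → new chain.
Insert 708: h=6, bucket 6 empty → new chain.
Insert 875: h=4, bucket 4 empty → new chain.
Insert 726: h=11, bucket 11 empty → new chain.
Insert 271: h=11, bucket 11 nonempty → append to chain.
Insert 916: h=6, bucket 6 nonempty → append to chain.
Final buckets:
0: 247
1: 560
2: _
3: 627
4: 875
5: _
6: 708 -> 916
7: 280
8: _
9: 464 -> 750
10: _
11: 726 -> 271
12: _

2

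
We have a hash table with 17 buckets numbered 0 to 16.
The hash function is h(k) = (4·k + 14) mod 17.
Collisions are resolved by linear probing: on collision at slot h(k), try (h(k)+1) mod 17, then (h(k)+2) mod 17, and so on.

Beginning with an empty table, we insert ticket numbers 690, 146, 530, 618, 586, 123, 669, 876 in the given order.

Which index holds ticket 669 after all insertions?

6

Insert 690: h=3, slot 3 empty -> index 3.
Insert 146: h=3, slot 3 occupied -> index 4.
Insert 530: h=9, slot 9 empty -> index 9.
Insert 618: h=4, slot 4 occupied -> index 5.
Insert 586: h=12, slot 12 empty -> index 12.
Insert 123: h=13, slot 13 empty -> index 13.
Insert 669: h=4, slots 4,5 occupied -> index 6.
Insert 876: h=16, slot 16 empty -> index 16.
Table: [∅, ∅, ∅, 690, 146, 618, 669, ∅, ∅, 530, ∅, ∅, 586, 123, ∅, ∅, 876]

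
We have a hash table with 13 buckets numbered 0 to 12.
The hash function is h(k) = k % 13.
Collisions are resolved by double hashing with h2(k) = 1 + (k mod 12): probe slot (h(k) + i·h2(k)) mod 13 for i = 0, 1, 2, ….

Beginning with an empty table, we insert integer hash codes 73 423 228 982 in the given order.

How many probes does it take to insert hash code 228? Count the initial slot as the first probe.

73 hashes to 8; slot 8 is free -> place at 8.
423 hashes to 7; slot 7 is free -> place at 7.
228 hashes to 7, h2=1; 7,8 taken -> place at 9.
982 hashes to 7, h2=11; 7 taken -> place at 5.
Table: [-, -, -, -, -, 982, -, 423, 73, 228, -, -, -]

3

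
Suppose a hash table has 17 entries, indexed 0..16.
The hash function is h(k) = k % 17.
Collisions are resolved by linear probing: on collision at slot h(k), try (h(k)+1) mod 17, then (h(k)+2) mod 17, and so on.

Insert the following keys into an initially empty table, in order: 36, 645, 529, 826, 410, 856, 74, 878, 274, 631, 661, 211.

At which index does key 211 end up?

9

36: h=2 → slot 2
645: h=16 → slot 16
529: h=2, probe 2,3 → slot 3
826: h=10 → slot 10
410: h=2, probe 2,3,4 → slot 4
856: h=6 → slot 6
74: h=6, probe 6,7 → slot 7
878: h=11 → slot 11
274: h=2, probe 2,3,4,5 → slot 5
631: h=2, probe 2,3,4,5,6,7,8 → slot 8
661: h=15 → slot 15
211: h=7, probe 7,8,9 → slot 9
Table: [—, —, 36, 529, 410, 274, 856, 74, 631, 211, 826, 878, —, —, —, 661, 645]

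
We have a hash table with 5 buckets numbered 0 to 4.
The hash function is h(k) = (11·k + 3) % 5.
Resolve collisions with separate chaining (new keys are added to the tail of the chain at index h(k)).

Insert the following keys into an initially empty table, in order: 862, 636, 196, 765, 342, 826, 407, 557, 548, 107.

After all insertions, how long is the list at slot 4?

Insert 862: h=0, bucket 0 empty -> new chain.
Insert 636: h=4, bucket 4 empty -> new chain.
Insert 196: h=4, bucket 4 nonempty -> append to chain.
Insert 765: h=3, bucket 3 empty -> new chain.
Insert 342: h=0, bucket 0 nonempty -> append to chain.
Insert 826: h=4, bucket 4 nonempty -> append to chain.
Insert 407: h=0, bucket 0 nonempty -> append to chain.
Insert 557: h=0, bucket 0 nonempty -> append to chain.
Insert 548: h=1, bucket 1 empty -> new chain.
Insert 107: h=0, bucket 0 nonempty -> append to chain.
Final buckets:
0: 862 -> 342 -> 407 -> 557 -> 107
1: 548
2: _
3: 765
4: 636 -> 196 -> 826

3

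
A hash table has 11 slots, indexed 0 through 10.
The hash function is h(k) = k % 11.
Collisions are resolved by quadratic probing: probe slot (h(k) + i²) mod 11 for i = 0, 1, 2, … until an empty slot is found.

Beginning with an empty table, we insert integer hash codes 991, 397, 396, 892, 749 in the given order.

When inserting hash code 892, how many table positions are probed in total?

991: h=1 -> slot 1
397: h=1, probe 1,2 -> slot 2
396: h=0 -> slot 0
892: h=1, probe 1,2,5 -> slot 5
749: h=1, probe 1,2,5,10 -> slot 10
Table: [396, 991, 397, ., ., 892, ., ., ., ., 749]

3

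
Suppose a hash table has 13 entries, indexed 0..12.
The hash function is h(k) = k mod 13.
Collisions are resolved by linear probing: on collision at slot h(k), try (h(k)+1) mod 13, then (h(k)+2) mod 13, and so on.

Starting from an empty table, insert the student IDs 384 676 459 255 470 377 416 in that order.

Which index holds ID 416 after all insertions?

3

384: h=7 → slot 7
676: h=0 → slot 0
459: h=4 → slot 4
255: h=8 → slot 8
470: h=2 → slot 2
377: h=0, probe 0,1 → slot 1
416: h=0, probe 0,1,2,3 → slot 3
Table: [676, 377, 470, 416, 459, ∅, ∅, 384, 255, ∅, ∅, ∅, ∅]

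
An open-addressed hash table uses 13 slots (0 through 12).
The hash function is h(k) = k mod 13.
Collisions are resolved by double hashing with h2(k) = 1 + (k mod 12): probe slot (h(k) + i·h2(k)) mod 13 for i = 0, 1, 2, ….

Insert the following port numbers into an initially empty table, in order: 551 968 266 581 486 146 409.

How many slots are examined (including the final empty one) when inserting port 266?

2

551: h=5 → slot 5
968: h=6 → slot 6
266: h=6, h2=3, probe 6,9 → slot 9
581: h=9, h2=6, probe 9,2 → slot 2
486: h=5, h2=7, probe 5,12 → slot 12
146: h=3 → slot 3
409: h=6, h2=2, probe 6,8 → slot 8
Table: [—, —, 581, 146, —, 551, 968, —, 409, 266, —, —, 486]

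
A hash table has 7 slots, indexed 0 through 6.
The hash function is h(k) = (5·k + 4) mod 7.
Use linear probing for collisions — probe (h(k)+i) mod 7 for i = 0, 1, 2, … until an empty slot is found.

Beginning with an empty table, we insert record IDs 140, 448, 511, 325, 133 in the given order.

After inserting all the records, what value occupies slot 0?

325

Insert 140: h=4, slot 4 empty => index 4.
Insert 448: h=4, slot 4 occupied => index 5.
Insert 511: h=4, slots 4,5 occupied => index 6.
Insert 325: h=5, slots 5,6 occupied => index 0.
Insert 133: h=4, slots 4,5,6,0 occupied => index 1.
Table: [325, 133, _, _, 140, 448, 511]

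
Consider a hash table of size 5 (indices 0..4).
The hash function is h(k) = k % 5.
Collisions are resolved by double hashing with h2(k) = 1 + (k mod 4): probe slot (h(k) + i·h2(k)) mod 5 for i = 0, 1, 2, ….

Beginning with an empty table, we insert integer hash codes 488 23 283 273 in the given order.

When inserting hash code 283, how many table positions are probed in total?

3

488: h=3 → slot 3
23: h=3, h2=4, probe 3,2 → slot 2
283: h=3, h2=4, probe 3,2,1 → slot 1
273: h=3, h2=2, probe 3,0 → slot 0
Table: [273, 283, 23, 488, .]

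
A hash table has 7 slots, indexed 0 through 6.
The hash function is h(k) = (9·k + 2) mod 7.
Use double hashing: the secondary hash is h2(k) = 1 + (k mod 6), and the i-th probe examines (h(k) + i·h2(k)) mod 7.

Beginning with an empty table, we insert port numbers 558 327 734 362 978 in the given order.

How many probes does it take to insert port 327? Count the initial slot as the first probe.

2

Insert 558: h=5, slot 5 empty → index 5.
Insert 327: h=5, h2=4, slot 5 occupied → index 2.
Insert 734: h=0, slot 0 empty → index 0.
Insert 362: h=5, h2=3, slot 5 occupied → index 1.
Insert 978: h=5, h2=1, slot 5 occupied → index 6.
Table: [734, 362, 327, -, -, 558, 978]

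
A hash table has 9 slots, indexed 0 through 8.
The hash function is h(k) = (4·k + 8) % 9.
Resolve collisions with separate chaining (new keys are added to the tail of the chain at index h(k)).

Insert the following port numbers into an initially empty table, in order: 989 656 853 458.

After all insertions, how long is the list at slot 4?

Insert 989: h=4, bucket 4 empty → new chain.
Insert 656: h=4, bucket 4 nonempty → append to chain.
Insert 853: h=0, bucket 0 empty → new chain.
Insert 458: h=4, bucket 4 nonempty → append to chain.
Final buckets:
0: 853
1: _
2: _
3: _
4: 989 -> 656 -> 458
5: _
6: _
7: _
8: _

3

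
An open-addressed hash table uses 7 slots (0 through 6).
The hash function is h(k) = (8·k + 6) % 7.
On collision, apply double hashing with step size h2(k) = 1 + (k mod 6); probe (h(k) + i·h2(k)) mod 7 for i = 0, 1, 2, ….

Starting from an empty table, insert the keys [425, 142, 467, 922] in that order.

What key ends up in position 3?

Insert 425: h=4, slot 4 empty → index 4.
Insert 142: h=1, slot 1 empty → index 1.
Insert 467: h=4, h2=6, slot 4 occupied → index 3.
Insert 922: h=4, h2=5, slot 4 occupied → index 2.
Table: [., 142, 922, 467, 425, ., .]

467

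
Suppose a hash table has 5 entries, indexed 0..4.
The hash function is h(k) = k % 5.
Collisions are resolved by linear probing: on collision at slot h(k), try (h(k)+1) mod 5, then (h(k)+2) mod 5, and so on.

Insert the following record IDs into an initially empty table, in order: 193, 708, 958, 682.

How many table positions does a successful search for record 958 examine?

Insert 193: h=3, slot 3 empty => index 3.
Insert 708: h=3, slot 3 occupied => index 4.
Insert 958: h=3, slots 3,4 occupied => index 0.
Insert 682: h=2, slot 2 empty => index 2.
Table: [958, ∅, 682, 193, 708]
Lookup 958: h=3, probe 3,4,0 → found at 0.

3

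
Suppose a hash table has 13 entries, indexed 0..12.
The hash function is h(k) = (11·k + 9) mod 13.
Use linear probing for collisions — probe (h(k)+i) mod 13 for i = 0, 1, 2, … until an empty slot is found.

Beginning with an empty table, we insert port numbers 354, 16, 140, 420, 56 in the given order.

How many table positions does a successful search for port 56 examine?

354: h=3 → slot 3
16: h=3, probe 3,4 → slot 4
140: h=2 → slot 2
420: h=1 → slot 1
56: h=1, probe 1,2,3,4,5 → slot 5
Table: [-, 420, 140, 354, 16, 56, -, -, -, -, -, -, -]
Lookup 56: h=1, probe 1,2,3,4,5 → found at 5.

5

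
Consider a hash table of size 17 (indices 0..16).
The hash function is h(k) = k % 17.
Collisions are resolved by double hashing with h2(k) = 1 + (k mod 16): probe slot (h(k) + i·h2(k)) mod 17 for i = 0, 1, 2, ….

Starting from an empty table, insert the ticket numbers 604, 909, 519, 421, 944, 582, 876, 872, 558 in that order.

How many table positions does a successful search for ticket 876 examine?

604 hashes to 9; slot 9 is free => place at 9.
909 hashes to 8; slot 8 is free => place at 8.
519 hashes to 9, h2=8; 9 taken => place at 0.
421 hashes to 13; slot 13 is free => place at 13.
944 hashes to 9, h2=1; 9 taken => place at 10.
582 hashes to 4; slot 4 is free => place at 4.
876 hashes to 9, h2=13; 9 taken => place at 5.
872 hashes to 5, h2=9; 5 taken => place at 14.
558 hashes to 14, h2=15; 14 taken => place at 12.
Table: [519, ∅, ∅, ∅, 582, 876, ∅, ∅, 909, 604, 944, ∅, 558, 421, 872, ∅, ∅]
Lookup 876: h=9, h2=13, probe 9,5 → found at 5.

2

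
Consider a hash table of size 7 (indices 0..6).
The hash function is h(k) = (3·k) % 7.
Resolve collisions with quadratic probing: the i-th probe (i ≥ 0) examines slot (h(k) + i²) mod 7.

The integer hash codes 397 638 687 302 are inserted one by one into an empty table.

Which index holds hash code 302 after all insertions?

0

397 hashes to 1; slot 1 is free -> place at 1.
638 hashes to 3; slot 3 is free -> place at 3.
687 hashes to 3; 3 taken -> place at 4.
302 hashes to 3; 3,4 taken -> place at 0.
Table: [302, 397, ., 638, 687, ., .]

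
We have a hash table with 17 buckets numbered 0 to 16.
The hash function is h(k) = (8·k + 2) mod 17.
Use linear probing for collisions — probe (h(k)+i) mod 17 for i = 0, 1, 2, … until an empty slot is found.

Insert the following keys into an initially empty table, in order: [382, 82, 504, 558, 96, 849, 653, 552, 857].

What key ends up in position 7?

382: h=15 => slot 15
82: h=12 => slot 12
504: h=5 => slot 5
558: h=12, probe 12,13 => slot 13
96: h=5, probe 5,6 => slot 6
849: h=11 => slot 11
653: h=7 => slot 7
552: h=15, probe 15,16 => slot 16
857: h=7, probe 7,8 => slot 8
Table: [., ., ., ., ., 504, 96, 653, 857, ., ., 849, 82, 558, ., 382, 552]

653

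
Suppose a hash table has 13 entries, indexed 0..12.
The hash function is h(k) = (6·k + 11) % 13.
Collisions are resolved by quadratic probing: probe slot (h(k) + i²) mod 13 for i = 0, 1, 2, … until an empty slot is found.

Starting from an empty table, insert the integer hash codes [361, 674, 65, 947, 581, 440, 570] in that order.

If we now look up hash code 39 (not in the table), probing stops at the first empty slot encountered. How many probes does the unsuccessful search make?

3

361: h=6 → slot 6
674: h=12 → slot 12
65: h=11 → slot 11
947: h=12, probe 12,0 → slot 0
581: h=0, probe 0,1 → slot 1
440: h=12, probe 12,0,3 → slot 3
570: h=12, probe 12,0,3,8 → slot 8
Table: [947, 581, -, 440, -, -, 361, -, 570, -, -, 65, 674]
Lookup 39: h=11, probe 11,12,2 → slot 2 empty, not found.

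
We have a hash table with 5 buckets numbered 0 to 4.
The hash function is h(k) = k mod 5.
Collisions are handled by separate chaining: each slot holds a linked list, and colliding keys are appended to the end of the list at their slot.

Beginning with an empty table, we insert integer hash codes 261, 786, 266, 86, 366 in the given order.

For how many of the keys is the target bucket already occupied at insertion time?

Insert 261: h=1, bucket 1 empty -> new chain.
Insert 786: h=1, bucket 1 nonempty -> append to chain.
Insert 266: h=1, bucket 1 nonempty -> append to chain.
Insert 86: h=1, bucket 1 nonempty -> append to chain.
Insert 366: h=1, bucket 1 nonempty -> append to chain.
Final buckets:
0: —
1: 261 -> 786 -> 266 -> 86 -> 366
2: —
3: —
4: —

4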